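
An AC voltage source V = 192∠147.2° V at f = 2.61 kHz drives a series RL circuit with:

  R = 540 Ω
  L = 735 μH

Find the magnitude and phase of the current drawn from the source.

Step 1 — Angular frequency: ω = 2π·f = 2π·2610 = 1.64e+04 rad/s.
Step 2 — Component impedances:
  R: Z = R = 540 Ω
  L: Z = jωL = j·1.64e+04·0.000735 = 0 + j12.05 Ω
Step 3 — Series combination: Z_total = R + L = 540 + j12.05 Ω = 540.1∠1.3° Ω.
Step 4 — Source phasor: V = 192∠147.2° V = -161.4 + j104 V.
Step 5 — Ohm's law: I = V / Z_total = (-161.4 + j104) / (540 + j12.05) = -0.2944 + j0.1992 A.
Step 6 — Convert to polar: |I| = 0.3555 A, ∠I = 145.9°.

I = 0.3555∠145.9° A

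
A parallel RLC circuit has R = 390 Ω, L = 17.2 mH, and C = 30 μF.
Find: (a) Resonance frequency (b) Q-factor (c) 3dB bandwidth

Step 1 — Resonance: ω₀ = 1/√(LC) = 1/√(0.0172·3e-05) = 1392 rad/s.
Step 2 — f₀ = ω₀/(2π) = 221.6 Hz.
Step 3 — Parallel Q: Q = R/(ω₀L) = 390/(1392·0.0172) = 16.29.
Step 4 — Bandwidth: Δω = ω₀/Q = 85.47 rad/s; BW = Δω/(2π) = 13.6 Hz.

(a) f₀ = 221.6 Hz  (b) Q = 16.29  (c) BW = 13.6 Hz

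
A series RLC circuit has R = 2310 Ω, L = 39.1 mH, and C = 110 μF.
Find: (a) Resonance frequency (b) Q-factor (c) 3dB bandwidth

Step 1 — Resonance: ω₀ = 1/√(LC) = 1/√(0.0391·0.00011) = 482.2 rad/s.
Step 2 — f₀ = ω₀/(2π) = 76.74 Hz.
Step 3 — Series Q: Q = ω₀L/R = 482.2·0.0391/2310 = 0.008162.
Step 4 — Bandwidth: Δω = ω₀/Q = 5.908e+04 rad/s; BW = Δω/(2π) = 9403 Hz.

(a) f₀ = 76.74 Hz  (b) Q = 0.008162  (c) BW = 9403 Hz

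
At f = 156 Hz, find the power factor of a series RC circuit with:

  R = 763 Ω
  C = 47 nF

Step 1 — Angular frequency: ω = 2π·f = 2π·156 = 980.2 rad/s.
Step 2 — Component impedances:
  R: Z = R = 763 Ω
  C: Z = 1/(jωC) = -j/(ω·C) = 0 - j2.171e+04 Ω
Step 3 — Series combination: Z_total = R + C = 763 - j2.171e+04 Ω = 2.172e+04∠-88.0° Ω.
Step 4 — Power factor: PF = cos(φ) = Re(Z)/|Z| = 763/2.172e+04 = 0.03513.
Step 5 — Type: Im(Z) = -2.171e+04 ⇒ leading (phase φ = -88.0°).

PF = 0.03513 (leading, φ = -88.0°)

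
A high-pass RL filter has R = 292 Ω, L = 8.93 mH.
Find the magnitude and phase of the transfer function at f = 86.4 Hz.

Step 1 — Angular frequency: ω = 2π·86.4 = 542.9 rad/s.
Step 2 — Transfer function: H(jω) = jωL/(R + jωL).
Step 3 — Numerator jωL = j·4.848; denominator R + jωL = 292 + j4.848.
Step 4 — H = 0.0002756 + j0.0166.
Step 5 — Magnitude: |H| = 0.0166 (-35.6 dB); phase: φ = 89.0°.

|H| = 0.0166 (-35.6 dB), φ = 89.0°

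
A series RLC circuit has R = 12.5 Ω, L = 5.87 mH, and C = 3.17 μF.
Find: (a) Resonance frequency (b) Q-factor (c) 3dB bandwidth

Step 1 — Resonance: ω₀ = 1/√(LC) = 1/√(0.00587·3.17e-06) = 7331 rad/s.
Step 2 — f₀ = ω₀/(2π) = 1167 Hz.
Step 3 — Series Q: Q = ω₀L/R = 7331·0.00587/12.5 = 3.443.
Step 4 — Bandwidth: Δω = ω₀/Q = 2129 rad/s; BW = Δω/(2π) = 338.9 Hz.

(a) f₀ = 1167 Hz  (b) Q = 3.443  (c) BW = 338.9 Hz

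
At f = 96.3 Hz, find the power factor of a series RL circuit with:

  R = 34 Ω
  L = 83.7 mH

Step 1 — Angular frequency: ω = 2π·f = 2π·96.3 = 605.1 rad/s.
Step 2 — Component impedances:
  R: Z = R = 34 Ω
  L: Z = jωL = j·605.1·0.0837 = 0 + j50.64 Ω
Step 3 — Series combination: Z_total = R + L = 34 + j50.64 Ω = 61∠56.1° Ω.
Step 4 — Power factor: PF = cos(φ) = Re(Z)/|Z| = 34/61 = 0.5574.
Step 5 — Type: Im(Z) = 50.64 ⇒ lagging (phase φ = 56.1°).

PF = 0.5574 (lagging, φ = 56.1°)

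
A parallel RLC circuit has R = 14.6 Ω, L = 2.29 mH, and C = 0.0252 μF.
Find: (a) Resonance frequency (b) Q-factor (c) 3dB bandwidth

Step 1 — Resonance: ω₀ = 1/√(LC) = 1/√(0.00229·2.52e-08) = 1.316e+05 rad/s.
Step 2 — f₀ = ω₀/(2π) = 2.095e+04 Hz.
Step 3 — Parallel Q: Q = R/(ω₀L) = 14.6/(1.316e+05·0.00229) = 0.04843.
Step 4 — Bandwidth: Δω = ω₀/Q = 2.718e+06 rad/s; BW = Δω/(2π) = 4.326e+05 Hz.

(a) f₀ = 2.095e+04 Hz  (b) Q = 0.04843  (c) BW = 4.326e+05 Hz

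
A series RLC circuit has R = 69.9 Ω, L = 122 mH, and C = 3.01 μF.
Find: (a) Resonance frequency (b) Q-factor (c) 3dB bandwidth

Step 1 — Resonance condition Im(Z)=0 gives ω₀ = 1/√(LC).
Step 2 — ω₀ = 1/√(0.122·3.01e-06) = 1650 rad/s.
Step 3 — f₀ = ω₀/(2π) = 262.6 Hz.
Step 4 — Series Q: Q = ω₀L/R = 1650·0.122/69.9 = 2.88.
Step 5 — 3dB bandwidth: Δω = ω₀/Q = 573 rad/s; BW = Δω/(2π) = 91.19 Hz.

(a) f₀ = 262.6 Hz  (b) Q = 2.88  (c) BW = 91.19 Hz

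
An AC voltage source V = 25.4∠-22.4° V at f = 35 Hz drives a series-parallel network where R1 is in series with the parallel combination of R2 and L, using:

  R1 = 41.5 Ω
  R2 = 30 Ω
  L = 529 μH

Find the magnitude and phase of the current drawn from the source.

Step 1 — Angular frequency: ω = 2π·f = 2π·35 = 219.9 rad/s.
Step 2 — Component impedances:
  R1: Z = R = 41.5 Ω
  R2: Z = R = 30 Ω
  L: Z = jωL = j·219.9·0.000529 = 0 + j0.1163 Ω
Step 3 — Parallel branch: R2 || L = 1/(1/R2 + 1/L) = 0.0004511 + j0.1163 Ω.
Step 4 — Series with R1: Z_total = R1 + (R2 || L) = 41.5 + j0.1163 Ω = 41.5∠0.2° Ω.
Step 5 — Source phasor: V = 25.4∠-22.4° V = 23.48 - j9.679 V.
Step 6 — Ohm's law: I = V / Z_total = (23.48 - j9.679) / (41.5 + j0.1163) = 0.5652 - j0.2348 A.
Step 7 — Convert to polar: |I| = 0.612 A, ∠I = -22.6°.

I = 0.612∠-22.6° A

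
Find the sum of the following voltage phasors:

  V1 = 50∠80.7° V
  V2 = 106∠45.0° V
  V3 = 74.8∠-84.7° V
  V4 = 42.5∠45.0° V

Step 1 — Convert each phasor to rectangular form:
  V1 = 50·(cos(80.7°) + j·sin(80.7°)) = 8.08 + j49.34 V
  V2 = 106·(cos(45.0°) + j·sin(45.0°)) = 74.95 + j74.95 V
  V3 = 74.8·(cos(-84.7°) + j·sin(-84.7°)) = 6.909 - j74.48 V
  V4 = 42.5·(cos(45.0°) + j·sin(45.0°)) = 30.05 + j30.05 V
Step 2 — Sum components: V_total = 120 + j79.87 V.
Step 3 — Convert to polar: |V_total| = 144.1 V, ∠V_total = 33.6°.

V_total = 144.1∠33.6° V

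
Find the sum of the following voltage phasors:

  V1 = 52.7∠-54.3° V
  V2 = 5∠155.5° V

Step 1 — Convert each phasor to rectangular form:
  V1 = 52.7·(cos(-54.3°) + j·sin(-54.3°)) = 30.75 - j42.8 V
  V2 = 5·(cos(155.5°) + j·sin(155.5°)) = -4.55 + j2.073 V
Step 2 — Sum components: V_total = 26.2 - j40.72 V.
Step 3 — Convert to polar: |V_total| = 48.42 V, ∠V_total = -57.2°.

V_total = 48.42∠-57.2° V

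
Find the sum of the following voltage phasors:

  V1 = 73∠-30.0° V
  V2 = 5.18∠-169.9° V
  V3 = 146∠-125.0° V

Step 1 — Convert each phasor to rectangular form:
  V1 = 73·(cos(-30.0°) + j·sin(-30.0°)) = 63.22 - j36.5 V
  V2 = 5.18·(cos(-169.9°) + j·sin(-169.9°)) = -5.1 - j0.9084 V
  V3 = 146·(cos(-125.0°) + j·sin(-125.0°)) = -83.74 - j119.6 V
Step 2 — Sum components: V_total = -25.62 - j157 V.
Step 3 — Convert to polar: |V_total| = 159.1 V, ∠V_total = -99.3°.

V_total = 159.1∠-99.3° V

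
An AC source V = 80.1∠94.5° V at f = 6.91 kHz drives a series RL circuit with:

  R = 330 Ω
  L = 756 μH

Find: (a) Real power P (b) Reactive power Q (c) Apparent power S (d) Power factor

Step 1 — Angular frequency: ω = 2π·f = 2π·6910 = 4.342e+04 rad/s.
Step 2 — Component impedances:
  R: Z = R = 330 Ω
  L: Z = jωL = j·4.342e+04·0.000756 = 0 + j32.82 Ω
Step 3 — Series combination: Z_total = R + L = 330 + j32.82 Ω = 331.6∠5.7° Ω.
Step 4 — Source phasor: V = 80.1∠94.5° V = -6.285 + j79.85 V.
Step 5 — Current: I = V / Z = 0.004975 + j0.2415 A = 0.2415∠88.8° A.
Step 6 — Complex power: S = V·I* = 19.25 + j1.915 VA.
Step 7 — Real power: P = Re(S) = 19.25 W.
Step 8 — Reactive power: Q = Im(S) = 1.915 VAR.
Step 9 — Apparent power: |S| = 19.35 VA.
Step 10 — Power factor: PF = P/|S| = 0.9951 (lagging).

(a) P = 19.25 W  (b) Q = 1.915 VAR  (c) S = 19.35 VA  (d) PF = 0.9951 (lagging)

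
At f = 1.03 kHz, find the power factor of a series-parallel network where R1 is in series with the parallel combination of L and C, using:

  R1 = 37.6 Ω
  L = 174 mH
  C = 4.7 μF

Step 1 — Angular frequency: ω = 2π·f = 2π·1030 = 6472 rad/s.
Step 2 — Component impedances:
  R1: Z = R = 37.6 Ω
  L: Z = jωL = j·6472·0.174 = 0 + j1126 Ω
  C: Z = 1/(jωC) = -j/(ω·C) = 0 - j32.88 Ω
Step 3 — Parallel branch: L || C = 1/(1/L + 1/C) = 0 - j33.87 Ω.
Step 4 — Series with R1: Z_total = R1 + (L || C) = 37.6 - j33.87 Ω = 50.6∠-42.0° Ω.
Step 5 — Power factor: PF = cos(φ) = Re(Z)/|Z| = 37.6/50.6025 = 0.743.
Step 6 — Type: Im(Z) = -33.87 ⇒ leading (phase φ = -42.0°).

PF = 0.743 (leading, φ = -42.0°)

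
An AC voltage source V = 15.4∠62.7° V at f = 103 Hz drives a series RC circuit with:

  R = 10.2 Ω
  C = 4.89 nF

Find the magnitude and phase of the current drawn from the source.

Step 1 — Angular frequency: ω = 2π·f = 2π·103 = 647.2 rad/s.
Step 2 — Component impedances:
  R: Z = R = 10.2 Ω
  C: Z = 1/(jωC) = -j/(ω·C) = 0 - j3.16e+05 Ω
Step 3 — Series combination: Z_total = R + C = 10.2 - j3.16e+05 Ω = 3.16e+05∠-90.0° Ω.
Step 4 — Source phasor: V = 15.4∠62.7° V = 7.063 + j13.68 V.
Step 5 — Ohm's law: I = V / Z_total = (7.063 + j13.68) / (10.2 - j3.16e+05) = -4.331e-05 + j2.235e-05 A.
Step 6 — Convert to polar: |I| = 4.874e-05 A, ∠I = 152.7°.

I = 4.874e-05∠152.7° A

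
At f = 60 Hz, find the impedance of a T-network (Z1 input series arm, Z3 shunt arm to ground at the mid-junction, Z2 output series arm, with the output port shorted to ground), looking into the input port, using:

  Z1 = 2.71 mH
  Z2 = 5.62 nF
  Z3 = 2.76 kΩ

Step 1 — Angular frequency: ω = 2π·f = 2π·60 = 377 rad/s.
Step 2 — Component impedances:
  Z1: Z = jωL = j·377·0.00271 = 0 + j1.022 Ω
  Z2: Z = 1/(jωC) = -j/(ω·C) = 0 - j4.72e+05 Ω
  Z3: Z = R = 2760 Ω
Step 3 — With the output port shorted to ground, the output series arm Z2 runs from the junction to ground; the shunt arm Z3 also runs from the junction to ground. They appear in parallel: Z3 || Z2 = 2760 - j16.14 Ω.
Step 4 — Series with input arm Z1: Z_in = Z1 + (Z3 || Z2) = 2760 - j15.12 Ω = 2760∠-0.3° Ω.

Z = 2760 - j15.12 Ω = 2760∠-0.3° Ω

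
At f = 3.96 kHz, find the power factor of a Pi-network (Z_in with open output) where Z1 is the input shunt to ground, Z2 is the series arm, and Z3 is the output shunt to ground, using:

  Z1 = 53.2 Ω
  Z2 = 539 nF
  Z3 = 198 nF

Step 1 — Angular frequency: ω = 2π·f = 2π·3960 = 2.488e+04 rad/s.
Step 2 — Component impedances:
  Z1: Z = R = 53.2 Ω
  Z2: Z = 1/(jωC) = -j/(ω·C) = 0 - j74.57 Ω
  Z3: Z = 1/(jωC) = -j/(ω·C) = 0 - j203 Ω
Step 3 — With open output, the series arm Z2 and the output shunt Z3 appear in series to ground: Z2 + Z3 = 0 - j277.5 Ω.
Step 4 — Parallel with input shunt Z1: Z_in = Z1 || (Z2 + Z3) = 51.31 - j9.836 Ω = 52.25∠-10.9° Ω.
Step 5 — Power factor: PF = cos(φ) = Re(Z)/|Z| = 51.315/52.249 = 0.9821.
Step 6 — Type: Im(Z) = -9.836 ⇒ leading (phase φ = -10.9°).

PF = 0.9821 (leading, φ = -10.9°)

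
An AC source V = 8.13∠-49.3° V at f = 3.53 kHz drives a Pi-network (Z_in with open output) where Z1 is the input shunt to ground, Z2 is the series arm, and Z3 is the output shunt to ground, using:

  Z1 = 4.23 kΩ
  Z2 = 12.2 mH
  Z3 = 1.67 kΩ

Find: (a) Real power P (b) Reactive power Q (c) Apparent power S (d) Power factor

Step 1 — Angular frequency: ω = 2π·f = 2π·3530 = 2.218e+04 rad/s.
Step 2 — Component impedances:
  Z1: Z = R = 4230 Ω
  Z2: Z = jωL = j·2.218e+04·0.0122 = 0 + j270.6 Ω
  Z3: Z = R = 1670 Ω
Step 3 — With open output, the series arm Z2 and the output shunt Z3 appear in series to ground: Z2 + Z3 = 1670 + j270.6 Ω.
Step 4 — Parallel with input shunt Z1: Z_in = Z1 || (Z2 + Z3) = 1204 + j138.8 Ω = 1212∠6.6° Ω.
Step 5 — Source phasor: V = 8.13∠-49.3° V = 5.302 - j6.164 V.
Step 6 — Current: I = V / Z = 0.003764 - j0.005555 A = 0.00671∠-55.9° A.
Step 7 — Complex power: S = V·I* = 0.05419 + j0.006249 VA.
Step 8 — Real power: P = Re(S) = 0.05419 W.
Step 9 — Reactive power: Q = Im(S) = 0.006249 VAR.
Step 10 — Apparent power: |S| = 0.05455 VA.
Step 11 — Power factor: PF = P/|S| = 0.9934 (lagging).

(a) P = 0.05419 W  (b) Q = 0.006249 VAR  (c) S = 0.05455 VA  (d) PF = 0.9934 (lagging)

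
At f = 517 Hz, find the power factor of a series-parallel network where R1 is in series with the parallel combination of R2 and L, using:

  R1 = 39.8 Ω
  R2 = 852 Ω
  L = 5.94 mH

Step 1 — Angular frequency: ω = 2π·f = 2π·517 = 3248 rad/s.
Step 2 — Component impedances:
  R1: Z = R = 39.8 Ω
  R2: Z = R = 852 Ω
  L: Z = jωL = j·3248·0.00594 = 0 + j19.3 Ω
Step 3 — Parallel branch: R2 || L = 1/(1/R2 + 1/L) = 0.4368 + j19.29 Ω.
Step 4 — Series with R1: Z_total = R1 + (R2 || L) = 40.24 + j19.29 Ω = 44.62∠25.6° Ω.
Step 5 — Power factor: PF = cos(φ) = Re(Z)/|Z| = 40.24/44.62 = 0.9018.
Step 6 — Type: Im(Z) = 19.29 ⇒ lagging (phase φ = 25.6°).

PF = 0.9018 (lagging, φ = 25.6°)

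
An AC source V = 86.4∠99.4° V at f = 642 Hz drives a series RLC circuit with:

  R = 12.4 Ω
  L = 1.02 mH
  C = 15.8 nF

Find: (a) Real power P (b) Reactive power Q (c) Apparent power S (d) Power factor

Step 1 — Angular frequency: ω = 2π·f = 2π·642 = 4034 rad/s.
Step 2 — Component impedances:
  R: Z = R = 12.4 Ω
  L: Z = jωL = j·4034·0.00102 = 0 + j4.114 Ω
  C: Z = 1/(jωC) = -j/(ω·C) = 0 - j1.569e+04 Ω
Step 3 — Series combination: Z_total = R + L + C = 12.4 - j1.569e+04 Ω = 1.569e+04∠-90.0° Ω.
Step 4 — Source phasor: V = 86.4∠99.4° V = -14.11 + j85.24 V.
Step 5 — Current: I = V / Z = -0.005435 - j0.0008953 A = 0.005508∠-170.6° A.
Step 6 — Complex power: S = V·I* = 0.0003762 - j0.4759 VA.
Step 7 — Real power: P = Re(S) = 0.0003762 W.
Step 8 — Reactive power: Q = Im(S) = -0.4759 VAR.
Step 9 — Apparent power: |S| = 0.4759 VA.
Step 10 — Power factor: PF = P/|S| = 0.0007905 (leading).

(a) P = 0.0003762 W  (b) Q = -0.4759 VAR  (c) S = 0.4759 VA  (d) PF = 0.0007905 (leading)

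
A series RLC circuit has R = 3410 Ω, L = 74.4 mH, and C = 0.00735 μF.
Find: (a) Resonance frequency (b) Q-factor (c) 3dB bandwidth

Step 1 — Resonance: ω₀ = 1/√(LC) = 1/√(0.0744·7.35e-09) = 4.276e+04 rad/s.
Step 2 — f₀ = ω₀/(2π) = 6806 Hz.
Step 3 — Series Q: Q = ω₀L/R = 4.276e+04·0.0744/3410 = 0.933.
Step 4 — Bandwidth: Δω = ω₀/Q = 4.583e+04 rad/s; BW = Δω/(2π) = 7295 Hz.

(a) f₀ = 6806 Hz  (b) Q = 0.933  (c) BW = 7295 Hz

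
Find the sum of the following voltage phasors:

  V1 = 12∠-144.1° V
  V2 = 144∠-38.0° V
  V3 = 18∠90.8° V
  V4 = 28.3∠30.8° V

Step 1 — Convert each phasor to rectangular form:
  V1 = 12·(cos(-144.1°) + j·sin(-144.1°)) = -9.72 - j7.036 V
  V2 = 144·(cos(-38.0°) + j·sin(-38.0°)) = 113.5 - j88.66 V
  V3 = 18·(cos(90.8°) + j·sin(90.8°)) = -0.2513 + j18 V
  V4 = 28.3·(cos(30.8°) + j·sin(30.8°)) = 24.31 + j14.49 V
Step 2 — Sum components: V_total = 127.8 - j63.2 V.
Step 3 — Convert to polar: |V_total| = 142.6 V, ∠V_total = -26.3°.

V_total = 142.6∠-26.3° V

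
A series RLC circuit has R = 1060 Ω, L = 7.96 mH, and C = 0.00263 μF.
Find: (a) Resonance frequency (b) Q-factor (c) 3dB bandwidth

Step 1 — Resonance: ω₀ = 1/√(LC) = 1/√(0.00796·2.63e-09) = 2.186e+05 rad/s.
Step 2 — f₀ = ω₀/(2π) = 3.478e+04 Hz.
Step 3 — Series Q: Q = ω₀L/R = 2.186e+05·0.00796/1060 = 1.641.
Step 4 — Bandwidth: Δω = ω₀/Q = 1.332e+05 rad/s; BW = Δω/(2π) = 2.119e+04 Hz.

(a) f₀ = 3.478e+04 Hz  (b) Q = 1.641  (c) BW = 2.119e+04 Hz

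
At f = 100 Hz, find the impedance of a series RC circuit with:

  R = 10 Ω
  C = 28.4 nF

Step 1 — Angular frequency: ω = 2π·f = 2π·100 = 628.3 rad/s.
Step 2 — Component impedances:
  R: Z = R = 10 Ω
  C: Z = 1/(jωC) = -j/(ω·C) = 0 - j5.604e+04 Ω
Step 3 — Series combination: Z_total = R + C = 10 - j5.604e+04 Ω = 5.604e+04∠-90.0° Ω.

Z = 10 - j5.604e+04 Ω = 5.604e+04∠-90.0° Ω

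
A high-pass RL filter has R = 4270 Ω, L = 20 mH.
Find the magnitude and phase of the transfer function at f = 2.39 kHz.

Step 1 — Angular frequency: ω = 2π·2390 = 1.502e+04 rad/s.
Step 2 — Transfer function: H(jω) = jωL/(R + jωL).
Step 3 — Numerator jωL = j·300.3; denominator R + jωL = 4270 + j300.3.
Step 4 — H = 0.004923 + j0.06999.
Step 5 — Magnitude: |H| = 0.07016 (-23.1 dB); phase: φ = 86.0°.

|H| = 0.07016 (-23.1 dB), φ = 86.0°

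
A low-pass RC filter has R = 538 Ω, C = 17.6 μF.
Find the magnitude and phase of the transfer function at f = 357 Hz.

Step 1 — Angular frequency: ω = 2π·357 = 2243 rad/s.
Step 2 — Transfer function: H(jω) = 1/(1 + jωRC).
Step 3 — Denominator: 1 + jωRC = 1 + j·2243·538·1.76e-05 = 1 + j21.24.
Step 4 — H = 0.002212 - j0.04698.
Step 5 — Magnitude: |H| = 0.04703 (-26.6 dB); phase: φ = -87.3°.

|H| = 0.04703 (-26.6 dB), φ = -87.3°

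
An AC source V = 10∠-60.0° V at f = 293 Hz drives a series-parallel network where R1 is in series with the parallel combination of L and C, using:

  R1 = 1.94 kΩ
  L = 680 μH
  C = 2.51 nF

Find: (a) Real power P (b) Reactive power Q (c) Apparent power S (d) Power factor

Step 1 — Angular frequency: ω = 2π·f = 2π·293 = 1841 rad/s.
Step 2 — Component impedances:
  R1: Z = R = 1940 Ω
  L: Z = jωL = j·1841·0.00068 = 0 + j1.252 Ω
  C: Z = 1/(jωC) = -j/(ω·C) = 0 - j2.164e+05 Ω
Step 3 — Parallel branch: L || C = 1/(1/L + 1/C) = 0 + j1.252 Ω.
Step 4 — Series with R1: Z_total = R1 + (L || C) = 1940 + j1.252 Ω = 1940∠0.0° Ω.
Step 5 — Source phasor: V = 10∠-60.0° V = 5 - j8.66 V.
Step 6 — Current: I = V / Z = 0.002574 - j0.004466 A = 0.005155∠-60.0° A.
Step 7 — Complex power: S = V·I* = 0.05155 + j3.326e-05 VA.
Step 8 — Real power: P = Re(S) = 0.05155 W.
Step 9 — Reactive power: Q = Im(S) = 3.326e-05 VAR.
Step 10 — Apparent power: |S| = 0.05155 VA.
Step 11 — Power factor: PF = P/|S| = 1 (lagging).

(a) P = 0.05155 W  (b) Q = 3.326e-05 VAR  (c) S = 0.05155 VA  (d) PF = 1 (lagging)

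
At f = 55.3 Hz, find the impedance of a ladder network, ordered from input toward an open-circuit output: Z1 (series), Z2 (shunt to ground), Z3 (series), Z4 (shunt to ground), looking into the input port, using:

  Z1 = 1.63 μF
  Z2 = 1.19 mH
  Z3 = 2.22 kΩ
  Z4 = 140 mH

Step 1 — Angular frequency: ω = 2π·f = 2π·55.3 = 347.5 rad/s.
Step 2 — Component impedances:
  Z1: Z = 1/(jωC) = -j/(ω·C) = 0 - j1766 Ω
  Z2: Z = jωL = j·347.5·0.00119 = 0 + j0.4135 Ω
  Z3: Z = R = 2220 Ω
  Z4: Z = jωL = j·347.5·0.14 = 0 + j48.64 Ω
Step 3 — Ladder network (open output): work backward from the far end, alternating series and parallel combinations. Z_in = 7.697e-05 - j1765 Ω = 1765∠-90.0° Ω.

Z = 7.697e-05 - j1765 Ω = 1765∠-90.0° Ω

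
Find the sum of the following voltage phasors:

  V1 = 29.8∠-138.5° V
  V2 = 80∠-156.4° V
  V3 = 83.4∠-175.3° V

Step 1 — Convert each phasor to rectangular form:
  V1 = 29.8·(cos(-138.5°) + j·sin(-138.5°)) = -22.32 - j19.75 V
  V2 = 80·(cos(-156.4°) + j·sin(-156.4°)) = -73.31 - j32.03 V
  V3 = 83.4·(cos(-175.3°) + j·sin(-175.3°)) = -83.12 - j6.834 V
Step 2 — Sum components: V_total = -178.7 - j58.61 V.
Step 3 — Convert to polar: |V_total| = 188.1 V, ∠V_total = -161.8°.

V_total = 188.1∠-161.8° V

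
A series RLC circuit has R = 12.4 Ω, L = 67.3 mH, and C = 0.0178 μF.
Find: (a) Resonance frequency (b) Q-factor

Step 1 — Resonance condition Im(Z)=0 gives ω₀ = 1/√(LC).
Step 2 — ω₀ = 1/√(0.0673·1.78e-08) = 2.889e+04 rad/s.
Step 3 — f₀ = ω₀/(2π) = 4598 Hz.
Step 4 — Series Q: Q = ω₀L/R = 2.889e+04·0.0673/12.4 = 156.8.

(a) f₀ = 4598 Hz  (b) Q = 156.8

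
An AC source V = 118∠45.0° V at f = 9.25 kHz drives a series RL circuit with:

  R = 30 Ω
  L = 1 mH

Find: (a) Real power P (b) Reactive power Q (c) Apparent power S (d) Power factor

Step 1 — Angular frequency: ω = 2π·f = 2π·9250 = 5.812e+04 rad/s.
Step 2 — Component impedances:
  R: Z = R = 30 Ω
  L: Z = jωL = j·5.812e+04·0.001 = 0 + j58.12 Ω
Step 3 — Series combination: Z_total = R + L = 30 + j58.12 Ω = 65.41∠62.7° Ω.
Step 4 — Source phasor: V = 118∠45.0° V = 83.44 + j83.44 V.
Step 5 — Current: I = V / Z = 1.719 - j0.5485 A = 1.804∠-17.7° A.
Step 6 — Complex power: S = V·I* = 97.65 + j189.2 VA.
Step 7 — Real power: P = Re(S) = 97.65 W.
Step 8 — Reactive power: Q = Im(S) = 189.2 VAR.
Step 9 — Apparent power: |S| = 212.9 VA.
Step 10 — Power factor: PF = P/|S| = 0.4587 (lagging).

(a) P = 97.65 W  (b) Q = 189.2 VAR  (c) S = 212.9 VA  (d) PF = 0.4587 (lagging)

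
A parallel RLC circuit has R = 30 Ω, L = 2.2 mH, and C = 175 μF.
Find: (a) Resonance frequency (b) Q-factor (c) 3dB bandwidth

Step 1 — Resonance: ω₀ = 1/√(LC) = 1/√(0.0022·0.000175) = 1612 rad/s.
Step 2 — f₀ = ω₀/(2π) = 256.5 Hz.
Step 3 — Parallel Q: Q = R/(ω₀L) = 30/(1612·0.0022) = 8.461.
Step 4 — Bandwidth: Δω = ω₀/Q = 190.5 rad/s; BW = Δω/(2π) = 30.32 Hz.

(a) f₀ = 256.5 Hz  (b) Q = 8.461  (c) BW = 30.32 Hz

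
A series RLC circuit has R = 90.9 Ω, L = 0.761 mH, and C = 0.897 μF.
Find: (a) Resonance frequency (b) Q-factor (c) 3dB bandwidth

Step 1 — Resonance: ω₀ = 1/√(LC) = 1/√(0.000761·8.97e-07) = 3.827e+04 rad/s.
Step 2 — f₀ = ω₀/(2π) = 6092 Hz.
Step 3 — Series Q: Q = ω₀L/R = 3.827e+04·0.000761/90.9 = 0.3204.
Step 4 — Bandwidth: Δω = ω₀/Q = 1.194e+05 rad/s; BW = Δω/(2π) = 1.901e+04 Hz.

(a) f₀ = 6092 Hz  (b) Q = 0.3204  (c) BW = 1.901e+04 Hz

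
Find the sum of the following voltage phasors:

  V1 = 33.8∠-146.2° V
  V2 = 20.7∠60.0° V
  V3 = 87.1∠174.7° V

Step 1 — Convert each phasor to rectangular form:
  V1 = 33.8·(cos(-146.2°) + j·sin(-146.2°)) = -28.09 - j18.8 V
  V2 = 20.7·(cos(60.0°) + j·sin(60.0°)) = 10.35 + j17.93 V
  V3 = 87.1·(cos(174.7°) + j·sin(174.7°)) = -86.73 + j8.045 V
Step 2 — Sum components: V_total = -104.5 + j7.169 V.
Step 3 — Convert to polar: |V_total| = 104.7 V, ∠V_total = 176.1°.

V_total = 104.7∠176.1° V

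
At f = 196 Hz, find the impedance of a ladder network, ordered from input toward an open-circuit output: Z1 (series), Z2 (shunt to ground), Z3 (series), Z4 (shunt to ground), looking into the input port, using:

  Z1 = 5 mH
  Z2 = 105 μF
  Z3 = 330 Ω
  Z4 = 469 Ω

Step 1 — Angular frequency: ω = 2π·f = 2π·196 = 1232 rad/s.
Step 2 — Component impedances:
  Z1: Z = jωL = j·1232·0.005 = 0 + j6.158 Ω
  Z2: Z = 1/(jωC) = -j/(ω·C) = 0 - j7.733 Ω
  Z3: Z = R = 330 Ω
  Z4: Z = R = 469 Ω
Step 3 — Ladder network (open output): work backward from the far end, alternating series and parallel combinations. Z_in = 0.07484 - j1.575 Ω = 1.577∠-87.3° Ω.

Z = 0.07484 - j1.575 Ω = 1.577∠-87.3° Ω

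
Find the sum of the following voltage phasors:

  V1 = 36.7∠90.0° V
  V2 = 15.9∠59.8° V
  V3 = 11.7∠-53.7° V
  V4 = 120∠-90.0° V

Step 1 — Convert each phasor to rectangular form:
  V1 = 36.7·(cos(90.0°) + j·sin(90.0°)) = 0 + j36.7 V
  V2 = 15.9·(cos(59.8°) + j·sin(59.8°)) = 7.998 + j13.74 V
  V3 = 11.7·(cos(-53.7°) + j·sin(-53.7°)) = 6.927 - j9.429 V
  V4 = 120·(cos(-90.0°) + j·sin(-90.0°)) = 0 - j120 V
Step 2 — Sum components: V_total = 14.92 - j78.99 V.
Step 3 — Convert to polar: |V_total| = 80.39 V, ∠V_total = -79.3°.

V_total = 80.39∠-79.3° V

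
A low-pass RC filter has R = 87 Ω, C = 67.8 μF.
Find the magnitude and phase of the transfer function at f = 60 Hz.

Step 1 — Angular frequency: ω = 2π·60 = 377 rad/s.
Step 2 — Transfer function: H(jω) = 1/(1 + jωRC).
Step 3 — Denominator: 1 + jωRC = 1 + j·377·87·6.78e-05 = 1 + j2.224.
Step 4 — H = 0.1682 - j0.3741.
Step 5 — Magnitude: |H| = 0.4101 (-7.7 dB); phase: φ = -65.8°.

|H| = 0.4101 (-7.7 dB), φ = -65.8°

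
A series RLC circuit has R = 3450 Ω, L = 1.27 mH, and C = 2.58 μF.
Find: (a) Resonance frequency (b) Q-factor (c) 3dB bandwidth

Step 1 — Resonance condition Im(Z)=0 gives ω₀ = 1/√(LC).
Step 2 — ω₀ = 1/√(0.00127·2.58e-06) = 1.747e+04 rad/s.
Step 3 — f₀ = ω₀/(2π) = 2780 Hz.
Step 4 — Series Q: Q = ω₀L/R = 1.747e+04·0.00127/3450 = 0.006431.
Step 5 — 3dB bandwidth: Δω = ω₀/Q = 2.717e+06 rad/s; BW = Δω/(2π) = 4.324e+05 Hz.

(a) f₀ = 2780 Hz  (b) Q = 0.006431  (c) BW = 4.324e+05 Hz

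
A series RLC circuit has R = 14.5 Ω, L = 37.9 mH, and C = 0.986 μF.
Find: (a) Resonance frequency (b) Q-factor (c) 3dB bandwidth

Step 1 — Resonance: ω₀ = 1/√(LC) = 1/√(0.0379·9.86e-07) = 5173 rad/s.
Step 2 — f₀ = ω₀/(2π) = 823.3 Hz.
Step 3 — Series Q: Q = ω₀L/R = 5173·0.0379/14.5 = 13.52.
Step 4 — Bandwidth: Δω = ω₀/Q = 382.6 rad/s; BW = Δω/(2π) = 60.89 Hz.

(a) f₀ = 823.3 Hz  (b) Q = 13.52  (c) BW = 60.89 Hz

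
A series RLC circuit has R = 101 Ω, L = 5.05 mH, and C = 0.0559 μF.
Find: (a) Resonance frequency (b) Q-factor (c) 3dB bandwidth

Step 1 — Resonance: ω₀ = 1/√(LC) = 1/√(0.00505·5.59e-08) = 5.952e+04 rad/s.
Step 2 — f₀ = ω₀/(2π) = 9473 Hz.
Step 3 — Series Q: Q = ω₀L/R = 5.952e+04·0.00505/101 = 2.976.
Step 4 — Bandwidth: Δω = ω₀/Q = 2e+04 rad/s; BW = Δω/(2π) = 3183 Hz.

(a) f₀ = 9473 Hz  (b) Q = 2.976  (c) BW = 3183 Hz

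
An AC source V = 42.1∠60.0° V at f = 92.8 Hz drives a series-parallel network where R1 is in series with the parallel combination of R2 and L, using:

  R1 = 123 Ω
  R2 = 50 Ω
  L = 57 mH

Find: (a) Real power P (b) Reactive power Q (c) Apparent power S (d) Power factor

Step 1 — Angular frequency: ω = 2π·f = 2π·92.8 = 583.1 rad/s.
Step 2 — Component impedances:
  R1: Z = R = 123 Ω
  R2: Z = R = 50 Ω
  L: Z = jωL = j·583.1·0.057 = 0 + j33.24 Ω
Step 3 — Parallel branch: R2 || L = 1/(1/R2 + 1/L) = 15.32 + j23.05 Ω.
Step 4 — Series with R1: Z_total = R1 + (R2 || L) = 138.3 + j23.05 Ω = 140.2∠9.5° Ω.
Step 5 — Source phasor: V = 42.1∠60.0° V = 21.05 + j36.46 V.
Step 6 — Current: I = V / Z = 0.1908 + j0.2318 A = 0.3002∠50.5° A.
Step 7 — Complex power: S = V·I* = 12.47 + j2.078 VA.
Step 8 — Real power: P = Re(S) = 12.47 W.
Step 9 — Reactive power: Q = Im(S) = 2.078 VAR.
Step 10 — Apparent power: |S| = 12.64 VA.
Step 11 — Power factor: PF = P/|S| = 0.9864 (lagging).

(a) P = 12.47 W  (b) Q = 2.078 VAR  (c) S = 12.64 VA  (d) PF = 0.9864 (lagging)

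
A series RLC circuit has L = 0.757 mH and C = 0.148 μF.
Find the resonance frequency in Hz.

Step 1 — Resonance condition Im(Z)=0 gives ω₀ = 1/√(LC).
Step 2 — ω₀ = 1/√(0.000757·1.48e-07) = 9.448e+04 rad/s.
Step 3 — f₀ = ω₀/(2π) = 1.504e+04 Hz.

f₀ = 1.504e+04 Hz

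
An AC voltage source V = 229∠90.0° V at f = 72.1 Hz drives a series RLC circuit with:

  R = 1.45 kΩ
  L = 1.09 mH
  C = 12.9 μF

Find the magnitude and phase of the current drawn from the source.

Step 1 — Angular frequency: ω = 2π·f = 2π·72.1 = 453 rad/s.
Step 2 — Component impedances:
  R: Z = R = 1450 Ω
  L: Z = jωL = j·453·0.00109 = 0 + j0.4938 Ω
  C: Z = 1/(jωC) = -j/(ω·C) = 0 - j171.1 Ω
Step 3 — Series combination: Z_total = R + L + C = 1450 - j170.6 Ω = 1460∠-6.7° Ω.
Step 4 — Source phasor: V = 229∠90.0° V = 0 + j229 V.
Step 5 — Ohm's law: I = V / Z_total = (0 + j229) / (1450 - j170.6) = -0.01833 + j0.1558 A.
Step 6 — Convert to polar: |I| = 0.1568 A, ∠I = 96.7°.

I = 0.1568∠96.7° A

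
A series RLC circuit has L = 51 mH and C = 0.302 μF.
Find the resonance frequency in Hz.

Step 1 — Resonance condition Im(Z)=0 gives ω₀ = 1/√(LC).
Step 2 — ω₀ = 1/√(0.051·3.02e-07) = 8058 rad/s.
Step 3 — f₀ = ω₀/(2π) = 1282 Hz.

f₀ = 1282 Hz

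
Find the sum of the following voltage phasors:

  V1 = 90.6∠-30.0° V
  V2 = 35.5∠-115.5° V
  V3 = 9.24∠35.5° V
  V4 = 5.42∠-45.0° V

Step 1 — Convert each phasor to rectangular form:
  V1 = 90.6·(cos(-30.0°) + j·sin(-30.0°)) = 78.46 - j45.3 V
  V2 = 35.5·(cos(-115.5°) + j·sin(-115.5°)) = -15.28 - j32.04 V
  V3 = 9.24·(cos(35.5°) + j·sin(35.5°)) = 7.522 + j5.366 V
  V4 = 5.42·(cos(-45.0°) + j·sin(-45.0°)) = 3.833 - j3.833 V
Step 2 — Sum components: V_total = 74.53 - j75.81 V.
Step 3 — Convert to polar: |V_total| = 106.3 V, ∠V_total = -45.5°.

V_total = 106.3∠-45.5° V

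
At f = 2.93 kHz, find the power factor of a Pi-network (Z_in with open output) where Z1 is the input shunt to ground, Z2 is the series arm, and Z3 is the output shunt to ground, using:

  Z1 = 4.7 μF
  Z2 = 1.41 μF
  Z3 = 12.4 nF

Step 1 — Angular frequency: ω = 2π·f = 2π·2930 = 1.841e+04 rad/s.
Step 2 — Component impedances:
  Z1: Z = 1/(jωC) = -j/(ω·C) = 0 - j11.56 Ω
  Z2: Z = 1/(jωC) = -j/(ω·C) = 0 - j38.52 Ω
  Z3: Z = 1/(jωC) = -j/(ω·C) = 0 - j4381 Ω
Step 3 — With open output, the series arm Z2 and the output shunt Z3 appear in series to ground: Z2 + Z3 = 0 - j4419 Ω.
Step 4 — Parallel with input shunt Z1: Z_in = Z1 || (Z2 + Z3) = 0 - j11.53 Ω = 11.53∠-90.0° Ω.
Step 5 — Power factor: PF = cos(φ) = Re(Z)/|Z| = 0/11.53 = 0.
Step 6 — Type: Im(Z) = -11.53 ⇒ leading (phase φ = -90.0°).

PF = 0 (leading, φ = -90.0°)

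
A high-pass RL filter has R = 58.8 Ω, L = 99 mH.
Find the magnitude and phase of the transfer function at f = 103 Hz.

Step 1 — Angular frequency: ω = 2π·103 = 647.2 rad/s.
Step 2 — Transfer function: H(jω) = jωL/(R + jωL).
Step 3 — Numerator jωL = j·64.07; denominator R + jωL = 58.8 + j64.07.
Step 4 — H = 0.5428 + j0.4982.
Step 5 — Magnitude: |H| = 0.7368 (-2.7 dB); phase: φ = 42.5°.

|H| = 0.7368 (-2.7 dB), φ = 42.5°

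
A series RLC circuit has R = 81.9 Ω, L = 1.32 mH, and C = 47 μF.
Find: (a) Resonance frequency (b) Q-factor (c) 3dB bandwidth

Step 1 — Resonance condition Im(Z)=0 gives ω₀ = 1/√(LC).
Step 2 — ω₀ = 1/√(0.00132·4.7e-05) = 4015 rad/s.
Step 3 — f₀ = ω₀/(2π) = 639 Hz.
Step 4 — Series Q: Q = ω₀L/R = 4015·0.00132/81.9 = 0.06471.
Step 5 — 3dB bandwidth: Δω = ω₀/Q = 6.205e+04 rad/s; BW = Δω/(2π) = 9875 Hz.

(a) f₀ = 639 Hz  (b) Q = 0.06471  (c) BW = 9875 Hz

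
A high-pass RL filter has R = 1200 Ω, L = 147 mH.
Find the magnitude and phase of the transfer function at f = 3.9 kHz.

Step 1 — Angular frequency: ω = 2π·3900 = 2.45e+04 rad/s.
Step 2 — Transfer function: H(jω) = jωL/(R + jωL).
Step 3 — Numerator jωL = j·3602; denominator R + jωL = 1200 + j3602.
Step 4 — H = 0.9001 + j0.2999.
Step 5 — Magnitude: |H| = 0.9487 (-0.5 dB); phase: φ = 18.4°.

|H| = 0.9487 (-0.5 dB), φ = 18.4°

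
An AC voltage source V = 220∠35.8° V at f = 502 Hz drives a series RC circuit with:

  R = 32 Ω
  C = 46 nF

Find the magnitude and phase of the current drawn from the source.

Step 1 — Angular frequency: ω = 2π·f = 2π·502 = 3154 rad/s.
Step 2 — Component impedances:
  R: Z = R = 32 Ω
  C: Z = 1/(jωC) = -j/(ω·C) = 0 - j6892 Ω
Step 3 — Series combination: Z_total = R + C = 32 - j6892 Ω = 6892∠-89.7° Ω.
Step 4 — Source phasor: V = 220∠35.8° V = 178.4 + j128.7 V.
Step 5 — Ohm's law: I = V / Z_total = (178.4 + j128.7) / (32 - j6892) = -0.01855 + j0.02598 A.
Step 6 — Convert to polar: |I| = 0.03192 A, ∠I = 125.5°.

I = 0.03192∠125.5° A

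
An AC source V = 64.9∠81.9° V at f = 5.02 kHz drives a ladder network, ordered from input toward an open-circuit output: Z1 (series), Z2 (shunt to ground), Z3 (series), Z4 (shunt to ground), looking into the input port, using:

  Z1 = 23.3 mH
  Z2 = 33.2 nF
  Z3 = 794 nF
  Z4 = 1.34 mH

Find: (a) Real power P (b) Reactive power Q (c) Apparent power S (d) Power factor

Step 1 — Angular frequency: ω = 2π·f = 2π·5020 = 3.154e+04 rad/s.
Step 2 — Component impedances:
  Z1: Z = jωL = j·3.154e+04·0.0233 = 0 + j734.9 Ω
  Z2: Z = 1/(jωC) = -j/(ω·C) = 0 - j954.9 Ω
  Z3: Z = 1/(jωC) = -j/(ω·C) = 0 - j39.93 Ω
  Z4: Z = jωL = j·3.154e+04·0.00134 = 0 + j42.27 Ω
Step 3 — Ladder network (open output): work backward from the far end, alternating series and parallel combinations. Z_in = 0 + j737.3 Ω = 737.3∠90.0° Ω.
Step 4 — Source phasor: V = 64.9∠81.9° V = 9.144 + j64.25 V.
Step 5 — Current: I = V / Z = 0.08715 - j0.0124 A = 0.08803∠-8.1° A.
Step 6 — Complex power: S = V·I* = 0 + j5.713 VA.
Step 7 — Real power: P = Re(S) = 0 W.
Step 8 — Reactive power: Q = Im(S) = 5.713 VAR.
Step 9 — Apparent power: |S| = 5.713 VA.
Step 10 — Power factor: PF = P/|S| = 0 (lagging).

(a) P = 0 W  (b) Q = 5.713 VAR  (c) S = 5.713 VA  (d) PF = 0 (lagging)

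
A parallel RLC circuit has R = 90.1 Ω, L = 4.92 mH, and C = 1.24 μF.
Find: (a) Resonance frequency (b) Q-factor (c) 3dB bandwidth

Step 1 — Resonance: ω₀ = 1/√(LC) = 1/√(0.00492·1.24e-06) = 1.28e+04 rad/s.
Step 2 — f₀ = ω₀/(2π) = 2038 Hz.
Step 3 — Parallel Q: Q = R/(ω₀L) = 90.1/(1.28e+04·0.00492) = 1.43.
Step 4 — Bandwidth: Δω = ω₀/Q = 8951 rad/s; BW = Δω/(2π) = 1425 Hz.

(a) f₀ = 2038 Hz  (b) Q = 1.43  (c) BW = 1425 Hz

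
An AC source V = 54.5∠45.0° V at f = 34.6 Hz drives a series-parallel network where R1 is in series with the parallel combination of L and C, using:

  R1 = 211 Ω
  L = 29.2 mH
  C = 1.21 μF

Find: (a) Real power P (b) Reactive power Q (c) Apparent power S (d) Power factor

Step 1 — Angular frequency: ω = 2π·f = 2π·34.6 = 217.4 rad/s.
Step 2 — Component impedances:
  R1: Z = R = 211 Ω
  L: Z = jωL = j·217.4·0.0292 = 0 + j6.348 Ω
  C: Z = 1/(jωC) = -j/(ω·C) = 0 - j3802 Ω
Step 3 — Parallel branch: L || C = 1/(1/L + 1/C) = 0 + j6.359 Ω.
Step 4 — Series with R1: Z_total = R1 + (L || C) = 211 + j6.359 Ω = 211.1∠1.7° Ω.
Step 5 — Source phasor: V = 54.5∠45.0° V = 38.54 + j38.54 V.
Step 6 — Current: I = V / Z = 0.188 + j0.177 A = 0.2582∠43.3° A.
Step 7 — Complex power: S = V·I* = 14.06 + j0.4238 VA.
Step 8 — Real power: P = Re(S) = 14.06 W.
Step 9 — Reactive power: Q = Im(S) = 0.4238 VAR.
Step 10 — Apparent power: |S| = 14.07 VA.
Step 11 — Power factor: PF = P/|S| = 0.9995 (lagging).

(a) P = 14.06 W  (b) Q = 0.4238 VAR  (c) S = 14.07 VA  (d) PF = 0.9995 (lagging)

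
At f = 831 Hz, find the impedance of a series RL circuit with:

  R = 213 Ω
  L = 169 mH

Step 1 — Angular frequency: ω = 2π·f = 2π·831 = 5221 rad/s.
Step 2 — Component impedances:
  R: Z = R = 213 Ω
  L: Z = jωL = j·5221·0.169 = 0 + j882.4 Ω
Step 3 — Series combination: Z_total = R + L = 213 + j882.4 Ω = 907.7∠76.4° Ω.

Z = 213 + j882.4 Ω = 907.7∠76.4° Ω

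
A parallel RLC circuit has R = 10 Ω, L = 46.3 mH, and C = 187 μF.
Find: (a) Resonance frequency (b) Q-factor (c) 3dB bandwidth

Step 1 — Resonance: ω₀ = 1/√(LC) = 1/√(0.0463·0.000187) = 339.9 rad/s.
Step 2 — f₀ = ω₀/(2π) = 54.09 Hz.
Step 3 — Parallel Q: Q = R/(ω₀L) = 10/(339.9·0.0463) = 0.6355.
Step 4 — Bandwidth: Δω = ω₀/Q = 534.8 rad/s; BW = Δω/(2π) = 85.11 Hz.

(a) f₀ = 54.09 Hz  (b) Q = 0.6355  (c) BW = 85.11 Hz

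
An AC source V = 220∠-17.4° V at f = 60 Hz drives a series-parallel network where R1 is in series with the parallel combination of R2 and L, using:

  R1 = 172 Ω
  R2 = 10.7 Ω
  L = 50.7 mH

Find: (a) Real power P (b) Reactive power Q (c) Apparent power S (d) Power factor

Step 1 — Angular frequency: ω = 2π·f = 2π·60 = 377 rad/s.
Step 2 — Component impedances:
  R1: Z = R = 172 Ω
  R2: Z = R = 10.7 Ω
  L: Z = jωL = j·377·0.0507 = 0 + j19.11 Ω
Step 3 — Parallel branch: R2 || L = 1/(1/R2 + 1/L) = 8.147 + j4.561 Ω.
Step 4 — Series with R1: Z_total = R1 + (R2 || L) = 180.1 + j4.561 Ω = 180.2∠1.5° Ω.
Step 5 — Source phasor: V = 220∠-17.4° V = 209.9 - j65.79 V.
Step 6 — Current: I = V / Z = 1.155 - j0.3944 A = 1.221∠-18.9° A.
Step 7 — Complex power: S = V·I* = 268.5 + j6.797 VA.
Step 8 — Real power: P = Re(S) = 268.5 W.
Step 9 — Reactive power: Q = Im(S) = 6.797 VAR.
Step 10 — Apparent power: |S| = 268.6 VA.
Step 11 — Power factor: PF = P/|S| = 0.9997 (lagging).

(a) P = 268.5 W  (b) Q = 6.797 VAR  (c) S = 268.6 VA  (d) PF = 0.9997 (lagging)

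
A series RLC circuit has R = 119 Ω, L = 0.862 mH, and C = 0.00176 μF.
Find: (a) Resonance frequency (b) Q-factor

Step 1 — Resonance condition Im(Z)=0 gives ω₀ = 1/√(LC).
Step 2 — ω₀ = 1/√(0.000862·1.76e-09) = 8.119e+05 rad/s.
Step 3 — f₀ = ω₀/(2π) = 1.292e+05 Hz.
Step 4 — Series Q: Q = ω₀L/R = 8.119e+05·0.000862/119 = 5.881.

(a) f₀ = 1.292e+05 Hz  (b) Q = 5.881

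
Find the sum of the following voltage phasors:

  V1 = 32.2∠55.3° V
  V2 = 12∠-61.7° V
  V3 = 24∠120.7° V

Step 1 — Convert each phasor to rectangular form:
  V1 = 32.2·(cos(55.3°) + j·sin(55.3°)) = 18.33 + j26.47 V
  V2 = 12·(cos(-61.7°) + j·sin(-61.7°)) = 5.689 - j10.57 V
  V3 = 24·(cos(120.7°) + j·sin(120.7°)) = -12.25 + j20.64 V
Step 2 — Sum components: V_total = 11.77 + j36.54 V.
Step 3 — Convert to polar: |V_total| = 38.39 V, ∠V_total = 72.2°.

V_total = 38.39∠72.2° V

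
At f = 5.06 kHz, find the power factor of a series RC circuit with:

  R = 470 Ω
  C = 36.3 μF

Step 1 — Angular frequency: ω = 2π·f = 2π·5060 = 3.179e+04 rad/s.
Step 2 — Component impedances:
  R: Z = R = 470 Ω
  C: Z = 1/(jωC) = -j/(ω·C) = 0 - j0.8665 Ω
Step 3 — Series combination: Z_total = R + C = 470 - j0.8665 Ω = 470∠-0.1° Ω.
Step 4 — Power factor: PF = cos(φ) = Re(Z)/|Z| = 470/470 = 1.
Step 5 — Type: Im(Z) = -0.8665 ⇒ leading (phase φ = -0.1°).

PF = 1 (leading, φ = -0.1°)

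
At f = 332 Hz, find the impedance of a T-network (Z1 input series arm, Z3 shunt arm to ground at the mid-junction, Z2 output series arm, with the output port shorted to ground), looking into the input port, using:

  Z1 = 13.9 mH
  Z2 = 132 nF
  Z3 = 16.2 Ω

Step 1 — Angular frequency: ω = 2π·f = 2π·332 = 2086 rad/s.
Step 2 — Component impedances:
  Z1: Z = jωL = j·2086·0.0139 = 0 + j29 Ω
  Z2: Z = 1/(jωC) = -j/(ω·C) = 0 - j3632 Ω
  Z3: Z = R = 16.2 Ω
Step 3 — With the output port shorted to ground, the output series arm Z2 runs from the junction to ground; the shunt arm Z3 also runs from the junction to ground. They appear in parallel: Z3 || Z2 = 16.2 - j0.07226 Ω.
Step 4 — Series with input arm Z1: Z_in = Z1 + (Z3 || Z2) = 16.2 + j28.92 Ω = 33.15∠60.7° Ω.

Z = 16.2 + j28.92 Ω = 33.15∠60.7° Ω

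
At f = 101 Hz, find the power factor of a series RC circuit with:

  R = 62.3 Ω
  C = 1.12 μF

Step 1 — Angular frequency: ω = 2π·f = 2π·101 = 634.6 rad/s.
Step 2 — Component impedances:
  R: Z = R = 62.3 Ω
  C: Z = 1/(jωC) = -j/(ω·C) = 0 - j1407 Ω
Step 3 — Series combination: Z_total = R + C = 62.3 - j1407 Ω = 1408∠-87.5° Ω.
Step 4 — Power factor: PF = cos(φ) = Re(Z)/|Z| = 62.3/1408.3 = 0.04424.
Step 5 — Type: Im(Z) = -1407 ⇒ leading (phase φ = -87.5°).

PF = 0.04424 (leading, φ = -87.5°)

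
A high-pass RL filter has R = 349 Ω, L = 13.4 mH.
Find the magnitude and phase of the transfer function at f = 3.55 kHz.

Step 1 — Angular frequency: ω = 2π·3550 = 2.231e+04 rad/s.
Step 2 — Transfer function: H(jω) = jωL/(R + jωL).
Step 3 — Numerator jωL = j·298.9; denominator R + jωL = 349 + j298.9.
Step 4 — H = 0.4231 + j0.4941.
Step 5 — Magnitude: |H| = 0.6505 (-3.7 dB); phase: φ = 49.4°.

|H| = 0.6505 (-3.7 dB), φ = 49.4°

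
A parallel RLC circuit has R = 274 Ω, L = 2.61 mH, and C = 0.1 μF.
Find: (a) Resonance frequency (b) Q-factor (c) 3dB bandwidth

Step 1 — Resonance: ω₀ = 1/√(LC) = 1/√(0.00261·1e-07) = 6.19e+04 rad/s.
Step 2 — f₀ = ω₀/(2π) = 9851 Hz.
Step 3 — Parallel Q: Q = R/(ω₀L) = 274/(6.19e+04·0.00261) = 1.696.
Step 4 — Bandwidth: Δω = ω₀/Q = 3.65e+04 rad/s; BW = Δω/(2π) = 5809 Hz.

(a) f₀ = 9851 Hz  (b) Q = 1.696  (c) BW = 5809 Hz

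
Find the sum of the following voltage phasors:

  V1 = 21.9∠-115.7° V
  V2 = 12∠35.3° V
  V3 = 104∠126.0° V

Step 1 — Convert each phasor to rectangular form:
  V1 = 21.9·(cos(-115.7°) + j·sin(-115.7°)) = -9.497 - j19.73 V
  V2 = 12·(cos(35.3°) + j·sin(35.3°)) = 9.794 + j6.934 V
  V3 = 104·(cos(126.0°) + j·sin(126.0°)) = -61.13 + j84.14 V
Step 2 — Sum components: V_total = -60.83 + j71.34 V.
Step 3 — Convert to polar: |V_total| = 93.75 V, ∠V_total = 130.5°.

V_total = 93.75∠130.5° V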